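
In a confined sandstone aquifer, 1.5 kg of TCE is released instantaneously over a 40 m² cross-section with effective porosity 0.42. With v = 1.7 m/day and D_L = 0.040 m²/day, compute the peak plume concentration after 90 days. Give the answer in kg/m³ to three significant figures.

The peak of an instantaneous 1D plume sits at x = vt; there the Gaussian factor is 1 and C_max = M/(n_e·A·√(4πDt)), where n_e·A is the pore area the mass is dissolved in.
√(4πDt) = √(4π × 0.040 × 90) = 6.726 m, so C_max = 1.5/(0.42 × 40 × 6.726) = 0.0133 kg/m³.

0.0133 kg/m³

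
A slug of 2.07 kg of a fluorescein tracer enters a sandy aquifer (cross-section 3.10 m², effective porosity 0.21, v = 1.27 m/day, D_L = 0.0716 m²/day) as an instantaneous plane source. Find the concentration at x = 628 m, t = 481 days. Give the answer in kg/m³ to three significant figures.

For an instantaneous plane source, C(x,t) = M/(n_e·A·√(4πDt)) · exp(−(x−vt)²/(4Dt)), with n_e·A the pore (flow) area.
Plume center vt = 1.27 × 481 = 610.87 m, so the well at 628 m is 17.13 m downgradient of the peak.
√(4πDt) = 20.80 m, giving peak height M/(n_e·A·√(4πDt)) = 2.07/(0.21 × 3.10 × 20.80) = 0.1529 kg/m³.
(x−vt)²/(4Dt) = (17.13)²/(4 × 0.0716 × 481) = 2.130; exp(−2.130) = 0.1188.
C = 0.1529 × 0.1188 = 0.0182 kg/m³.

0.0182 kg/m³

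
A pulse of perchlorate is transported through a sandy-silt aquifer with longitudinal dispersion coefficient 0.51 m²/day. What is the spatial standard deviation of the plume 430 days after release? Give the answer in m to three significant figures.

20.9 m

Dispersive spreading gives a Gaussian with σ² = 2Dt; advection only shifts the center.
σ = √(2 × 0.51 × 430) = 20.9 m.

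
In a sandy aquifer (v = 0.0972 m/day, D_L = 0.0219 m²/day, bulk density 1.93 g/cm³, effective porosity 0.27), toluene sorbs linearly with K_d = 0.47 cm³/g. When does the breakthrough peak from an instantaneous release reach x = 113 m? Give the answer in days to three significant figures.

Retardation factor R = 1 + ρ_b·K_d/n = 1 + 1.93 × 0.47/0.27 = 4.360.
Sorption retards both mechanisms: v_R = v/R = 0.02229 m/day, D_R = D/R = 0.005023 m²/day.
Peak time from v_R²t² + 2D_R t − x² = 0: t = (√(D_R² + v_R²x²) − D_R)/v_R².
√(D_R² + v_R²x²) = √(0.005023² + 0.02229² × 113²) = 2.519; v_R² = 0.0004968.
t = (2.519 − 0.005023)/0.0004968 = 5060 days.

5060 days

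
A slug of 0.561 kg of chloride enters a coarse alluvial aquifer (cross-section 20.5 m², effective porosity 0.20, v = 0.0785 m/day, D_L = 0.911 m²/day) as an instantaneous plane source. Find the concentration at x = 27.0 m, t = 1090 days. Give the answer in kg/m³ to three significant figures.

For an instantaneous plane source, C(x,t) = M/(n_e·A·√(4πDt)) · exp(−(x−vt)²/(4Dt)), with n_e·A the pore (flow) area.
Plume center vt = 0.0785 × 1090 = 85.565 m, so the well at 27.0 m is 58.565 m upgradient of the peak.
√(4πDt) = 111.7 m, giving peak height M/(n_e·A·√(4πDt)) = 0.561/(0.20 × 20.5 × 111.7) = 0.001225 kg/m³.
(x−vt)²/(4Dt) = (-58.565)²/(4 × 0.911 × 1090) = 0.8635; exp(−0.8635) = 0.4217.
C = 0.001225 × 0.4217 = 0.000517 kg/m³.

0.000517 kg/m³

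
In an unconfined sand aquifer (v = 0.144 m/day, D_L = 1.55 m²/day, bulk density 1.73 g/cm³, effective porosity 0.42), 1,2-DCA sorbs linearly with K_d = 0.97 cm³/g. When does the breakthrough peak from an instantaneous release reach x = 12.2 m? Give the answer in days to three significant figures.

Retardation factor R = 1 + ρ_b·K_d/n = 1 + 1.73 × 0.97/0.42 = 4.995.
Sorption retards both mechanisms: v_R = v/R = 0.02883 m/day, D_R = D/R = 0.3103 m²/day.
Peak time from v_R²t² + 2D_R t − x² = 0: t = (√(D_R² + v_R²x²) − D_R)/v_R².
√(D_R² + v_R²x²) = √(0.3103² + 0.02883² × 12.2²) = 0.4690; v_R² = 0.0008312.
t = (0.4690 − 0.3103)/0.0008312 = 191 days.

191 days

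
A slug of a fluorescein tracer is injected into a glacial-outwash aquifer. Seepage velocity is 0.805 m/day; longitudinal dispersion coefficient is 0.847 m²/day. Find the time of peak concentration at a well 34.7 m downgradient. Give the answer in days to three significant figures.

41.8 days

For the 1D instantaneous-source solution, setting ∂C/∂t = 0 at fixed x gives v²t² + 2Dt − x² = 0, so t = (√(D² + v²x²) − D)/v².
√(D² + v²x²) = √(0.847² + 0.805² × 34.7²) = 27.95; v² = 0.648025.
t = (27.95 − 0.847)/0.648025 = 41.8 days (vs. the pure-advection estimate x/v = 43.1 d).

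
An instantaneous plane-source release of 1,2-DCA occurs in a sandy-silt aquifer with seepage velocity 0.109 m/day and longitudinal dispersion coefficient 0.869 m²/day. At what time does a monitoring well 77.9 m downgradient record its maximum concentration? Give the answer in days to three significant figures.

645 days

For the 1D instantaneous-source solution, setting ∂C/∂t = 0 at fixed x gives v²t² + 2Dt − x² = 0, so t = (√(D² + v²x²) − D)/v².
√(D² + v²x²) = √(0.869² + 0.109² × 77.9²) = 8.535; v² = 0.011881.
t = (8.535 − 0.869)/0.011881 = 645 days (vs. the pure-advection estimate x/v = 715 d).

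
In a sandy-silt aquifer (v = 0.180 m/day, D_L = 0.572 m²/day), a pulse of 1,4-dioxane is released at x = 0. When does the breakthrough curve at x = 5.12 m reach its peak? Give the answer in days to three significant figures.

For the 1D instantaneous-source solution, setting ∂C/∂t = 0 at fixed x gives v²t² + 2Dt − x² = 0, so t = (√(D² + v²x²) − D)/v².
√(D² + v²x²) = √(0.572² + 0.180² × 5.12²) = 1.085; v² = 0.0324.
t = (1.085 − 0.572)/0.0324 = 15.8 days (vs. the pure-advection estimate x/v = 28.4 d).

15.8 days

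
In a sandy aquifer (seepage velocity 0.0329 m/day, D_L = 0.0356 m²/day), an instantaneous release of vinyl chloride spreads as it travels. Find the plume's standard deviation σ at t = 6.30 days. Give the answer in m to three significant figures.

0.670 m

Dispersive spreading gives a Gaussian with σ² = 2Dt; advection only shifts the center.
σ = √(2 × 0.0356 × 6.30) = 0.670 m.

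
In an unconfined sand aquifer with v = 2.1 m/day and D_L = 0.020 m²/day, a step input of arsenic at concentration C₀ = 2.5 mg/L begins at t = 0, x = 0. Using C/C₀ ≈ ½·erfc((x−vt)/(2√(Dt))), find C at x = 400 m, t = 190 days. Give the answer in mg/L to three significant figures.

For a continuous step input, C/C₀ ≈ ½·erfc((x−vt)/(2√(Dt))).
vt = 2.1 × 190 = 399 m and 2√(Dt) = 2√(0.020 × 190) = 3.899 m.
Argument (x−vt)/(2√(Dt)) = (400 − 399)/3.899 = 0.2565; ½·erfc(0.2565) = 0.3584.
C = 2.5 × 0.3584 = 0.896 mg/L.

0.896 mg/L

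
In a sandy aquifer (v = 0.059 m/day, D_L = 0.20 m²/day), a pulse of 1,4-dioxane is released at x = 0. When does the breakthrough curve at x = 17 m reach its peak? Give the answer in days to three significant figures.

For the 1D instantaneous-source solution, setting ∂C/∂t = 0 at fixed x gives v²t² + 2Dt − x² = 0, so t = (√(D² + v²x²) − D)/v².
√(D² + v²x²) = √(0.20² + 0.059² × 17²) = 1.023; v² = 0.003481.
t = (1.023 − 0.20)/0.003481 = 236 days (vs. the pure-advection estimate x/v = 288 d).

236 days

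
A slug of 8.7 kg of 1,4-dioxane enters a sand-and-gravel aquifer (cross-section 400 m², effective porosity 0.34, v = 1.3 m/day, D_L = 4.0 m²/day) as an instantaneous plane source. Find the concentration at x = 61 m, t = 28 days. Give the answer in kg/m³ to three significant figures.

For an instantaneous plane source, C(x,t) = M/(n_e·A·√(4πDt)) · exp(−(x−vt)²/(4Dt)), with n_e·A the pore (flow) area.
Plume center vt = 1.3 × 28 = 36.4 m, so the well at 61 m is 24.6 m downgradient of the peak.
√(4πDt) = 37.52 m, giving peak height M/(n_e·A·√(4πDt)) = 8.7/(0.34 × 400 × 37.52) = 0.001705 kg/m³.
(x−vt)²/(4Dt) = (24.6)²/(4 × 4.0 × 28) = 1.351; exp(−1.351) = 0.2590.
C = 0.001705 × 0.2590 = 0.000442 kg/m³.

0.000442 kg/m³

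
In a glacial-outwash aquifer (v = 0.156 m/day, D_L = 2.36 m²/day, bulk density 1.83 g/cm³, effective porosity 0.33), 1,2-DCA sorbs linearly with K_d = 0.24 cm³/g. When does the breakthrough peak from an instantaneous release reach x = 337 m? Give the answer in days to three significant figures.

4810 days

Retardation factor R = 1 + ρ_b·K_d/n = 1 + 1.83 × 0.24/0.33 = 2.331.
Sorption retards both mechanisms: v_R = v/R = 0.06692 m/day, D_R = D/R = 1.012 m²/day.
Peak time from v_R²t² + 2D_R t − x² = 0: t = (√(D_R² + v_R²x²) − D_R)/v_R².
√(D_R² + v_R²x²) = √(1.012² + 0.06692² × 337²) = 22.57; v_R² = 0.004478.
t = (22.57 − 1.012)/0.004478 = 4810 days.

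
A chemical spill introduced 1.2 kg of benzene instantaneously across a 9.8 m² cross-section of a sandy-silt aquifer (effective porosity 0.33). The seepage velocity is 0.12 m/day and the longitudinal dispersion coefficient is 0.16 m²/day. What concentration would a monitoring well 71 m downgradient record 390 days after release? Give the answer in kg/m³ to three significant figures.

0.00127 kg/m³

For an instantaneous plane source, C(x,t) = M/(n_e·A·√(4πDt)) · exp(−(x−vt)²/(4Dt)), with n_e·A the pore (flow) area.
Plume center vt = 0.12 × 390 = 46.8 m, so the well at 71 m is 24.2 m downgradient of the peak.
√(4πDt) = 28.00 m, giving peak height M/(n_e·A·√(4πDt)) = 1.2/(0.33 × 9.8 × 28.00) = 0.01325 kg/m³.
(x−vt)²/(4Dt) = (24.2)²/(4 × 0.16 × 390) = 2.346; exp(−2.346) = 0.09575.
C = 0.01325 × 0.09575 = 0.00127 kg/m³.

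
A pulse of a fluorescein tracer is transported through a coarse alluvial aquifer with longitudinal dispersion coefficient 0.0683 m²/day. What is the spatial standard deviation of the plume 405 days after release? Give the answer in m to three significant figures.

7.44 m

Dispersive spreading gives a Gaussian with σ² = 2Dt; advection only shifts the center.
σ = √(2 × 0.0683 × 405) = 7.44 m.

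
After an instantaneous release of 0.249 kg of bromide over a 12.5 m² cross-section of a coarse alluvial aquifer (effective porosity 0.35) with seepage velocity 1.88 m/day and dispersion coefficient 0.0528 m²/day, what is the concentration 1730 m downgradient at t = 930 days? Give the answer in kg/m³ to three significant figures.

For an instantaneous plane source, C(x,t) = M/(n_e·A·√(4πDt)) · exp(−(x−vt)²/(4Dt)), with n_e·A the pore (flow) area.
Plume center vt = 1.88 × 930 = 1748.4 m, so the well at 1730 m is 18.4 m upgradient of the peak.
√(4πDt) = 24.84 m, giving peak height M/(n_e·A·√(4πDt)) = 0.249/(0.35 × 12.5 × 24.84) = 0.002291 kg/m³.
(x−vt)²/(4Dt) = (-18.4)²/(4 × 0.0528 × 930) = 1.724; exp(−1.724) = 0.1784.
C = 0.002291 × 0.1784 = 0.000409 kg/m³.

0.000409 kg/m³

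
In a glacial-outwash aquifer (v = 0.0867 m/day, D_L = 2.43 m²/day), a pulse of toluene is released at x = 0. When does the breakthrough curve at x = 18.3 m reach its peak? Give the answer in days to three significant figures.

62.8 days

For the 1D instantaneous-source solution, setting ∂C/∂t = 0 at fixed x gives v²t² + 2Dt − x² = 0, so t = (√(D² + v²x²) − D)/v².
√(D² + v²x²) = √(2.43² + 0.0867² × 18.3²) = 2.902; v² = 0.00751689.
t = (2.902 − 2.43)/0.00751689 = 62.8 days (vs. the pure-advection estimate x/v = 211 d).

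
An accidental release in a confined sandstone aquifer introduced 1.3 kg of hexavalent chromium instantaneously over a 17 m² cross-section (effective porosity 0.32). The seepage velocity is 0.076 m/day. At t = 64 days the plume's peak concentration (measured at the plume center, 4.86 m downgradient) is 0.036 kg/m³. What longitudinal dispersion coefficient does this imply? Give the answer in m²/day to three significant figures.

At the plume center C_max = M/(n_e·A·√(4πDt)), so D = M²/(4πt·(n_e·A·C_max)²).
n_e·A·C_max = 0.32 × 17 × 0.036 = 0.1958 kg/m.
D = 1.3²/(4π × 64 × 0.1958²) = 0.0548 m²/day.

0.0548 m²/day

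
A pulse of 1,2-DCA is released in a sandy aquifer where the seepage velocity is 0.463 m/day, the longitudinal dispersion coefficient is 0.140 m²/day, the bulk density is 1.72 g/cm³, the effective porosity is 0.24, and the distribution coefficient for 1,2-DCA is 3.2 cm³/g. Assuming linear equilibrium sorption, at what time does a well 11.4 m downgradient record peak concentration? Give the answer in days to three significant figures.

Retardation factor R = 1 + ρ_b·K_d/n = 1 + 1.72 × 3.2/0.24 = 23.93.
Sorption retards both mechanisms: v_R = v/R = 0.01935 m/day, D_R = D/R = 0.005850 m²/day.
Peak time from v_R²t² + 2D_R t − x² = 0: t = (√(D_R² + v_R²x²) − D_R)/v_R².
√(D_R² + v_R²x²) = √(0.005850² + 0.01935² × 11.4²) = 0.2207; v_R² = 0.0003744.
t = (0.2207 − 0.005850)/0.0003744 = 574 days.

574 days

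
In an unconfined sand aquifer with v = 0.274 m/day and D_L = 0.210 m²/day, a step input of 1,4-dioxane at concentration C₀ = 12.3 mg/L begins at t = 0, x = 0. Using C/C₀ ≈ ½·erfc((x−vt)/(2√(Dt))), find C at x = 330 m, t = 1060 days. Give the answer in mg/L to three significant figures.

0.374 mg/L

For a continuous step input, C/C₀ ≈ ½·erfc((x−vt)/(2√(Dt))).
vt = 0.274 × 1060 = 290.44 m and 2√(Dt) = 2√(0.210 × 1060) = 29.84 m.
Argument (x−vt)/(2√(Dt)) = (330 − 290.44)/29.84 = 1.326; ½·erfc(1.326) = 0.03038.
C = 12.3 × 0.03038 = 0.374 mg/L.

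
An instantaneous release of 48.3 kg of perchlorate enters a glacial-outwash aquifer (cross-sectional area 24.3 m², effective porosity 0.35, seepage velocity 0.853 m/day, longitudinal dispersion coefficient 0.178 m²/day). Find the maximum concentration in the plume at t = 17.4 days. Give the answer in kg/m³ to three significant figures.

0.910 kg/m³

The peak of an instantaneous 1D plume sits at x = vt; there the Gaussian factor is 1 and C_max = M/(n_e·A·√(4πDt)), where n_e·A is the pore area the mass is dissolved in.
√(4πDt) = √(4π × 0.178 × 17.4) = 6.239 m, so C_max = 48.3/(0.35 × 24.3 × 6.239) = 0.910 kg/m³.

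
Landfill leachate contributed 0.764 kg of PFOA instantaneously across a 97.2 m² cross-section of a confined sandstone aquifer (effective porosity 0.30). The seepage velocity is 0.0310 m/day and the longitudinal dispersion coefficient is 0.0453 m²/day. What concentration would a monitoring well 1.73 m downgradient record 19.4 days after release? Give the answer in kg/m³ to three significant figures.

For an instantaneous plane source, C(x,t) = M/(n_e·A·√(4πDt)) · exp(−(x−vt)²/(4Dt)), with n_e·A the pore (flow) area.
Plume center vt = 0.0310 × 19.4 = 0.6014 m, so the well at 1.73 m is 1.1286 m downgradient of the peak.
√(4πDt) = 3.323 m, giving peak height M/(n_e·A·√(4πDt)) = 0.764/(0.30 × 97.2 × 3.323) = 0.007885 kg/m³.
(x−vt)²/(4Dt) = (1.1286)²/(4 × 0.0453 × 19.4) = 0.3623; exp(−0.3623) = 0.6961.
C = 0.007885 × 0.6961 = 0.00549 kg/m³.

0.00549 kg/m³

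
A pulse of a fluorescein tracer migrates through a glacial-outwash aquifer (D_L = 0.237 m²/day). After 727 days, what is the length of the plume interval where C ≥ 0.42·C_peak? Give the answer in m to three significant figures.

48.9 m

The plume is Gaussian with σ = √(2Dt) = √(2 × 0.237 × 727) = 18.56 m.
C/C_peak = exp(−Δx²/(2σ²)) = 0.42 ⇒ Δx = σ·√(−2 ln 0.42) = 18.56 × 1.317 = 24.44 m.
Width = 2Δx = 48.9 m.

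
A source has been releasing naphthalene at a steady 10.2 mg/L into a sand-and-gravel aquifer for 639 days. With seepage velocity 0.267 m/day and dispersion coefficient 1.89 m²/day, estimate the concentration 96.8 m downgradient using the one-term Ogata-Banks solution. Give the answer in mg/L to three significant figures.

For a continuous step input, C/C₀ ≈ ½·erfc((x−vt)/(2√(Dt))).
vt = 0.267 × 639 = 170.613 m and 2√(Dt) = 2√(1.89 × 639) = 69.50 m.
Argument (x−vt)/(2√(Dt)) = (96.8 − 170.613)/69.50 = -1.062; ½·erfc(-1.062) = 0.9334.
C = 10.2 × 0.9334 = 9.52 mg/L.

9.52 mg/L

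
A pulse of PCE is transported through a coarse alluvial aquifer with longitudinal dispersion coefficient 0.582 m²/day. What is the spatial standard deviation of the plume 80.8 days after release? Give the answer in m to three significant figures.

Dispersive spreading gives a Gaussian with σ² = 2Dt; advection only shifts the center.
σ = √(2 × 0.582 × 80.8) = 9.70 m.

9.70 m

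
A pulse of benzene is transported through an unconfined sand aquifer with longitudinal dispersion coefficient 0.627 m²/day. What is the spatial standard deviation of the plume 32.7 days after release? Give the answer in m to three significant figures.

6.40 m

Dispersive spreading gives a Gaussian with σ² = 2Dt; advection only shifts the center.
σ = √(2 × 0.627 × 32.7) = 6.40 m.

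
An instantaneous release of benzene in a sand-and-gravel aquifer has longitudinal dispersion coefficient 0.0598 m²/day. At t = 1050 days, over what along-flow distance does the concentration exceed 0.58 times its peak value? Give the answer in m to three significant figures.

23.4 m

The plume is Gaussian with σ = √(2Dt) = √(2 × 0.0598 × 1050) = 11.21 m.
C/C_peak = exp(−Δx²/(2σ²)) = 0.58 ⇒ Δx = σ·√(−2 ln 0.58) = 11.21 × 1.044 = 11.70 m.
Width = 2Δx = 23.4 m.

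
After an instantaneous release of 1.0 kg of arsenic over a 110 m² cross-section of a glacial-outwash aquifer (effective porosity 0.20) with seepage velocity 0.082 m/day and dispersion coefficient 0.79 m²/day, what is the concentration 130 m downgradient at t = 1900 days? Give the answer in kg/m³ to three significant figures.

0.000296 kg/m³

For an instantaneous plane source, C(x,t) = M/(n_e·A·√(4πDt)) · exp(−(x−vt)²/(4Dt)), with n_e·A the pore (flow) area.
Plume center vt = 0.082 × 1900 = 155.8 m, so the well at 130 m is 25.8 m upgradient of the peak.
√(4πDt) = 137.3 m, giving peak height M/(n_e·A·√(4πDt)) = 1.0/(0.20 × 110 × 137.3) = 0.0003311 kg/m³.
(x−vt)²/(4Dt) = (-25.8)²/(4 × 0.79 × 1900) = 0.1109; exp(−0.1109) = 0.8950.
C = 0.0003311 × 0.8950 = 0.000296 kg/m³.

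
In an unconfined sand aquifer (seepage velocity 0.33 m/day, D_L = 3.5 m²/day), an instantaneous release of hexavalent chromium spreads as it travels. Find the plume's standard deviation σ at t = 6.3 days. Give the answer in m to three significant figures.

Dispersive spreading gives a Gaussian with σ² = 2Dt; advection only shifts the center.
σ = √(2 × 3.5 × 6.3) = 6.64 m.

6.64 m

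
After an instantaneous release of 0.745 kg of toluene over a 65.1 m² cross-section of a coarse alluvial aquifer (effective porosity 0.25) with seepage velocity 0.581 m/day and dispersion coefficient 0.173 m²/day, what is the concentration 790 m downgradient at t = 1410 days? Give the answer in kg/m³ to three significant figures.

For an instantaneous plane source, C(x,t) = M/(n_e·A·√(4πDt)) · exp(−(x−vt)²/(4Dt)), with n_e·A the pore (flow) area.
Plume center vt = 0.581 × 1410 = 819.21 m, so the well at 790 m is 29.21 m upgradient of the peak.
√(4πDt) = 55.37 m, giving peak height M/(n_e·A·√(4πDt)) = 0.745/(0.25 × 65.1 × 55.37) = 0.0008267 kg/m³.
(x−vt)²/(4Dt) = (-29.21)²/(4 × 0.173 × 1410) = 0.8745; exp(−0.8745) = 0.4171.
C = 0.0008267 × 0.4171 = 0.000345 kg/m³.

0.000345 kg/m³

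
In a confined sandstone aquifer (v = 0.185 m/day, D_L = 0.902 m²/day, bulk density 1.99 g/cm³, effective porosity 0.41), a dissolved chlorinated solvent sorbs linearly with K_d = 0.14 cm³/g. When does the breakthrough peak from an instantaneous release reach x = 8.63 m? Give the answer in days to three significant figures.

45.7 days

Retardation factor R = 1 + ρ_b·K_d/n = 1 + 1.99 × 0.14/0.41 = 1.680.
Sorption retards both mechanisms: v_R = v/R = 0.1101 m/day, D_R = D/R = 0.5369 m²/day.
Peak time from v_R²t² + 2D_R t − x² = 0: t = (√(D_R² + v_R²x²) − D_R)/v_R².
√(D_R² + v_R²x²) = √(0.5369² + 0.1101² × 8.63²) = 1.091; v_R² = 0.01212.
t = (1.091 − 0.5369)/0.01212 = 45.7 days.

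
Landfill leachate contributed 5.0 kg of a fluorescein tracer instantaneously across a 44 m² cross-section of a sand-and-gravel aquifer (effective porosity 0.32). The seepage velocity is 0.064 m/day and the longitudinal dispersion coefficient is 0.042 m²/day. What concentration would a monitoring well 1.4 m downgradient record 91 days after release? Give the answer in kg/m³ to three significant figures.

For an instantaneous plane source, C(x,t) = M/(n_e·A·√(4πDt)) · exp(−(x−vt)²/(4Dt)), with n_e·A the pore (flow) area.
Plume center vt = 0.064 × 91 = 5.824 m, so the well at 1.4 m is 4.424 m upgradient of the peak.
√(4πDt) = 6.930 m, giving peak height M/(n_e·A·√(4πDt)) = 5.0/(0.32 × 44 × 6.930) = 0.05124 kg/m³.
(x−vt)²/(4Dt) = (-4.424)²/(4 × 0.042 × 91) = 1.280; exp(−1.280) = 0.2780.
C = 0.05124 × 0.2780 = 0.0142 kg/m³.

0.0142 kg/m³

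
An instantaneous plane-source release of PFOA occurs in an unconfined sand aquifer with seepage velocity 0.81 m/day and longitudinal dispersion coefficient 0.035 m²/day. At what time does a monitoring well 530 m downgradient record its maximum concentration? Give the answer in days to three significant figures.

For the 1D instantaneous-source solution, setting ∂C/∂t = 0 at fixed x gives v²t² + 2Dt − x² = 0, so t = (√(D² + v²x²) − D)/v².
√(D² + v²x²) = √(0.035² + 0.81² × 530²) = 429.3; v² = 0.6561.
t = (429.3 − 0.035)/0.6561 = 654 days (vs. the pure-advection estimate x/v = 654 d).

654 days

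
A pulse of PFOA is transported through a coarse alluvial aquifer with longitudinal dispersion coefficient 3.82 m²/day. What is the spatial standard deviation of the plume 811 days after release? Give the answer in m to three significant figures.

78.7 m

Dispersive spreading gives a Gaussian with σ² = 2Dt; advection only shifts the center.
σ = √(2 × 3.82 × 811) = 78.7 m.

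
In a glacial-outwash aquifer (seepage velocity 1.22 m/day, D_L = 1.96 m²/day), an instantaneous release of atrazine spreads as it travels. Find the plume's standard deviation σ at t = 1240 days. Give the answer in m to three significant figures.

69.7 m

Dispersive spreading gives a Gaussian with σ² = 2Dt; advection only shifts the center.
σ = √(2 × 1.96 × 1240) = 69.7 m.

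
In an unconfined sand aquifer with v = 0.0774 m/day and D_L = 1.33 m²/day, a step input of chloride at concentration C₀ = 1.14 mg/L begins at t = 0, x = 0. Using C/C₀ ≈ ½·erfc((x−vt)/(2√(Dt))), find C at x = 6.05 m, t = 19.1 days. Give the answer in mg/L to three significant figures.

0.297 mg/L

For a continuous step input, C/C₀ ≈ ½·erfc((x−vt)/(2√(Dt))).
vt = 0.0774 × 19.1 = 1.47834 m and 2√(Dt) = 2√(1.33 × 19.1) = 10.08 m.
Argument (x−vt)/(2√(Dt)) = (6.05 − 1.47834)/10.08 = 0.4535; ½·erfc(0.4535) = 0.2606.
C = 1.14 × 0.2606 = 0.297 mg/L.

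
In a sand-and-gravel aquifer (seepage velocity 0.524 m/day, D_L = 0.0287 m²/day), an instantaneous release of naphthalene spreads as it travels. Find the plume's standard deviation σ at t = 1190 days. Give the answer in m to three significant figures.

Dispersive spreading gives a Gaussian with σ² = 2Dt; advection only shifts the center.
σ = √(2 × 0.0287 × 1190) = 8.26 m.

8.26 m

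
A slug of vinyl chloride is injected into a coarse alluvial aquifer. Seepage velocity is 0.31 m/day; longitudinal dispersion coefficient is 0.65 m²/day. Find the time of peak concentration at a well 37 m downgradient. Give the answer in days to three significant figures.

113 days

For the 1D instantaneous-source solution, setting ∂C/∂t = 0 at fixed x gives v²t² + 2Dt − x² = 0, so t = (√(D² + v²x²) − D)/v².
√(D² + v²x²) = √(0.65² + 0.31² × 37²) = 11.49; v² = 0.0961.
t = (11.49 − 0.65)/0.0961 = 113 days (vs. the pure-advection estimate x/v = 119 d).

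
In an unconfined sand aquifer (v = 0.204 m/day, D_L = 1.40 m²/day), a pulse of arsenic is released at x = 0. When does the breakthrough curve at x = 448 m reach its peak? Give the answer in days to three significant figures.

For the 1D instantaneous-source solution, setting ∂C/∂t = 0 at fixed x gives v²t² + 2Dt − x² = 0, so t = (√(D² + v²x²) − D)/v².
√(D² + v²x²) = √(1.40² + 0.204² × 448²) = 91.40; v² = 0.041616.
t = (91.40 − 1.40)/0.041616 = 2160 days (vs. the pure-advection estimate x/v = 2200 d).

2160 days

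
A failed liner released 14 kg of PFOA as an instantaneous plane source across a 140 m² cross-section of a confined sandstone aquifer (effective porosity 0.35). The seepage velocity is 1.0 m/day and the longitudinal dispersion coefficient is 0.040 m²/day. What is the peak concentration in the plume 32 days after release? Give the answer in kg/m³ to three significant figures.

0.0712 kg/m³

The peak of an instantaneous 1D plume sits at x = vt; there the Gaussian factor is 1 and C_max = M/(n_e·A·√(4πDt)), where n_e·A is the pore area the mass is dissolved in.
√(4πDt) = √(4π × 0.040 × 32) = 4.011 m, so C_max = 14/(0.35 × 140 × 4.011) = 0.0712 kg/m³.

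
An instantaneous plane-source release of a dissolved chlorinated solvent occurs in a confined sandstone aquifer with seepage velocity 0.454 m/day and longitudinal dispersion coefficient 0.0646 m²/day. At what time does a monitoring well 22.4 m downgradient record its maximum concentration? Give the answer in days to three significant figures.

For the 1D instantaneous-source solution, setting ∂C/∂t = 0 at fixed x gives v²t² + 2Dt − x² = 0, so t = (√(D² + v²x²) − D)/v².
√(D² + v²x²) = √(0.0646² + 0.454² × 22.4²) = 10.17; v² = 0.206116.
t = (10.17 − 0.0646)/0.206116 = 49.0 days (vs. the pure-advection estimate x/v = 49.3 d).

49.0 days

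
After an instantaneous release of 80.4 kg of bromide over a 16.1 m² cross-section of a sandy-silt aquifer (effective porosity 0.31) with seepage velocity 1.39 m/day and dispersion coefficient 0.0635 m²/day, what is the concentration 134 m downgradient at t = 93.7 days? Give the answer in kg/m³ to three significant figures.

For an instantaneous plane source, C(x,t) = M/(n_e·A·√(4πDt)) · exp(−(x−vt)²/(4Dt)), with n_e·A the pore (flow) area.
Plume center vt = 1.39 × 93.7 = 130.243 m, so the well at 134 m is 3.757 m downgradient of the peak.
√(4πDt) = 8.647 m, giving peak height M/(n_e·A·√(4πDt)) = 80.4/(0.31 × 16.1 × 8.647) = 1.863 kg/m³.
(x−vt)²/(4Dt) = (3.757)²/(4 × 0.0635 × 93.7) = 0.5931; exp(−0.5931) = 0.5526.
C = 1.863 × 0.5526 = 1.03 kg/m³.

1.03 kg/m³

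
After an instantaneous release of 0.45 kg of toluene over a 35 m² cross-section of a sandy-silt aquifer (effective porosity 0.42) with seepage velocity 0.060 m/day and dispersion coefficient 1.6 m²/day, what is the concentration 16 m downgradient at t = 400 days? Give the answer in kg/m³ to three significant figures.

For an instantaneous plane source, C(x,t) = M/(n_e·A·√(4πDt)) · exp(−(x−vt)²/(4Dt)), with n_e·A the pore (flow) area.
Plume center vt = 0.060 × 400 = 24 m, so the well at 16 m is 8 m upgradient of the peak.
√(4πDt) = 89.68 m, giving peak height M/(n_e·A·√(4πDt)) = 0.45/(0.42 × 35 × 89.68) = 0.0003413 kg/m³.
(x−vt)²/(4Dt) = (-8)²/(4 × 1.6 × 400) = 0.02500; exp(−0.02500) = 0.9753.
C = 0.0003413 × 0.9753 = 0.000333 kg/m³.

0.000333 kg/m³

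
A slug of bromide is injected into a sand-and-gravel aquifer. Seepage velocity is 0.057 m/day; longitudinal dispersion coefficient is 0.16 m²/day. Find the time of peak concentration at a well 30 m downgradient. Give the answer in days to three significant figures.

479 days

For the 1D instantaneous-source solution, setting ∂C/∂t = 0 at fixed x gives v²t² + 2Dt − x² = 0, so t = (√(D² + v²x²) − D)/v².
√(D² + v²x²) = √(0.16² + 0.057² × 30²) = 1.717; v² = 0.003249.
t = (1.717 − 0.16)/0.003249 = 479 days (vs. the pure-advection estimate x/v = 526 d).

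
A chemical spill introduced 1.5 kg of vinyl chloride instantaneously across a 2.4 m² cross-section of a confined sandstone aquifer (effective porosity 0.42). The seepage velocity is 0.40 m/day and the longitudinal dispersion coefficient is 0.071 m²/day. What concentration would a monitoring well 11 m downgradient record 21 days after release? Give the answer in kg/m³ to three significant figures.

0.111 kg/m³

For an instantaneous plane source, C(x,t) = M/(n_e·A·√(4πDt)) · exp(−(x−vt)²/(4Dt)), with n_e·A the pore (flow) area.
Plume center vt = 0.40 × 21 = 8.4 m, so the well at 11 m is 2.6 m downgradient of the peak.
√(4πDt) = 4.329 m, giving peak height M/(n_e·A·√(4πDt)) = 1.5/(0.42 × 2.4 × 4.329) = 0.3438 kg/m³.
(x−vt)²/(4Dt) = (2.6)²/(4 × 0.071 × 21) = 1.133; exp(−1.133) = 0.3221.
C = 0.3438 × 0.3221 = 0.111 kg/m³.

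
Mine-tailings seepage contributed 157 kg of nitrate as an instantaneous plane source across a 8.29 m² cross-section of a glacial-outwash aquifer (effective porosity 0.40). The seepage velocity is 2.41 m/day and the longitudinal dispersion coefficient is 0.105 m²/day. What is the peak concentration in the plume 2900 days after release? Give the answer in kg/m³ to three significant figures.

0.765 kg/m³

The peak of an instantaneous 1D plume sits at x = vt; there the Gaussian factor is 1 and C_max = M/(n_e·A·√(4πDt)), where n_e·A is the pore area the mass is dissolved in.
√(4πDt) = √(4π × 0.105 × 2900) = 61.86 m, so C_max = 157/(0.40 × 8.29 × 61.86) = 0.765 kg/m³.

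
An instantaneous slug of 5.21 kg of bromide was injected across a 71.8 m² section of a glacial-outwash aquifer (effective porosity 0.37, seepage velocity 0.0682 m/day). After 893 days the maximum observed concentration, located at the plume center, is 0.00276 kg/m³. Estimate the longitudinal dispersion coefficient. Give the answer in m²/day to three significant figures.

0.450 m²/day

At the plume center C_max = M/(n_e·A·√(4πDt)), so D = M²/(4πt·(n_e·A·C_max)²).
n_e·A·C_max = 0.37 × 71.8 × 0.00276 = 0.07332 kg/m.
D = 5.21²/(4π × 893 × 0.07332²) = 0.450 m²/day.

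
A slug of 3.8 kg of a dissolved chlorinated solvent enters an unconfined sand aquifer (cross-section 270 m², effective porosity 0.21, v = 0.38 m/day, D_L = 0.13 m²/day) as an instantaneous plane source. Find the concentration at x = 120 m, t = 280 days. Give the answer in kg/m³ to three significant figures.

For an instantaneous plane source, C(x,t) = M/(n_e·A·√(4πDt)) · exp(−(x−vt)²/(4Dt)), with n_e·A the pore (flow) area.
Plume center vt = 0.38 × 280 = 106.4 m, so the well at 120 m is 13.6 m downgradient of the peak.
√(4πDt) = 21.39 m, giving peak height M/(n_e·A·√(4πDt)) = 3.8/(0.21 × 270 × 21.39) = 0.003133 kg/m³.
(x−vt)²/(4Dt) = (13.6)²/(4 × 0.13 × 280) = 1.270; exp(−1.270) = 0.2808.
C = 0.003133 × 0.2808 = 0.000880 kg/m³.

0.000880 kg/m³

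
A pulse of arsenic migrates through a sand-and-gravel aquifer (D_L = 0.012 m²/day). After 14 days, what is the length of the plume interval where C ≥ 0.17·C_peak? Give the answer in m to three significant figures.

2.18 m

The plume is Gaussian with σ = √(2Dt) = √(2 × 0.012 × 14) = 0.5797 m.
C/C_peak = exp(−Δx²/(2σ²)) = 0.17 ⇒ Δx = σ·√(−2 ln 0.17) = 0.5797 × 1.883 = 1.092 m.
Width = 2Δx = 2.18 m.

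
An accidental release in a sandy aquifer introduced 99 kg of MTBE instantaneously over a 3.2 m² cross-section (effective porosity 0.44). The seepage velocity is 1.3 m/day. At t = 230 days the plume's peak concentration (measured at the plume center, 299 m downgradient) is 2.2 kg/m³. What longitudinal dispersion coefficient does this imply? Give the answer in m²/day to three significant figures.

0.353 m²/day

At the plume center C_max = M/(n_e·A·√(4πDt)), so D = M²/(4πt·(n_e·A·C_max)²).
n_e·A·C_max = 0.44 × 3.2 × 2.2 = 3.098 kg/m.
D = 99²/(4π × 230 × 3.098²) = 0.353 m²/day.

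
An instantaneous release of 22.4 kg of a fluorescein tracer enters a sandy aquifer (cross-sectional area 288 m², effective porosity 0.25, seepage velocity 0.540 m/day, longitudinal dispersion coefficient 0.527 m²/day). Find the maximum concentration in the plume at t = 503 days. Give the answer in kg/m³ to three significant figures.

0.00539 kg/m³

The peak of an instantaneous 1D plume sits at x = vt; there the Gaussian factor is 1 and C_max = M/(n_e·A·√(4πDt)), where n_e·A is the pore area the mass is dissolved in.
√(4πDt) = √(4π × 0.527 × 503) = 57.72 m, so C_max = 22.4/(0.25 × 288 × 57.72) = 0.00539 kg/m³.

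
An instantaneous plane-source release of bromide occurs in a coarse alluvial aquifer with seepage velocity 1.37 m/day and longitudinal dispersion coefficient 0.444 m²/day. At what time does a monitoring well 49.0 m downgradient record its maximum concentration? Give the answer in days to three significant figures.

35.5 days

For the 1D instantaneous-source solution, setting ∂C/∂t = 0 at fixed x gives v²t² + 2Dt − x² = 0, so t = (√(D² + v²x²) − D)/v².
√(D² + v²x²) = √(0.444² + 1.37² × 49.0²) = 67.13; v² = 1.8769.
t = (67.13 − 0.444)/1.8769 = 35.5 days (vs. the pure-advection estimate x/v = 35.8 d).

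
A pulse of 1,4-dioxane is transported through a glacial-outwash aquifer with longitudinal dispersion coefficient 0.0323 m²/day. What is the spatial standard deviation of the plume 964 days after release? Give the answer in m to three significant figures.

Dispersive spreading gives a Gaussian with σ² = 2Dt; advection only shifts the center.
σ = √(2 × 0.0323 × 964) = 7.89 m.

7.89 m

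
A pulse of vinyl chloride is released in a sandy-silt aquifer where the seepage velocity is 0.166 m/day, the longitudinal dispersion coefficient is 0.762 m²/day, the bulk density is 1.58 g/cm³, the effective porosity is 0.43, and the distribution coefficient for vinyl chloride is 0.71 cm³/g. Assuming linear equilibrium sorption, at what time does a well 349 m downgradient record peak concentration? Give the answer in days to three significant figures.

Retardation factor R = 1 + ρ_b·K_d/n = 1 + 1.58 × 0.71/0.43 = 3.609.
Sorption retards both mechanisms: v_R = v/R = 0.04600 m/day, D_R = D/R = 0.2111 m²/day.
Peak time from v_R²t² + 2D_R t − x² = 0: t = (√(D_R² + v_R²x²) − D_R)/v_R².
√(D_R² + v_R²x²) = √(0.2111² + 0.04600² × 349²) = 16.06; v_R² = 0.002116.
t = (16.06 − 0.2111)/0.002116 = 7490 days.

7490 days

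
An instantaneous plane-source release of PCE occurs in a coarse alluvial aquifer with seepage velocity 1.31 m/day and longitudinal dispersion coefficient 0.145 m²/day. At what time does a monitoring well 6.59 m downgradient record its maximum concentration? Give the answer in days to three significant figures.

For the 1D instantaneous-source solution, setting ∂C/∂t = 0 at fixed x gives v²t² + 2Dt − x² = 0, so t = (√(D² + v²x²) − D)/v².
√(D² + v²x²) = √(0.145² + 1.31² × 6.59²) = 8.634; v² = 1.7161.
t = (8.634 − 0.145)/1.7161 = 4.95 days (vs. the pure-advection estimate x/v = 5.03 d).

4.95 days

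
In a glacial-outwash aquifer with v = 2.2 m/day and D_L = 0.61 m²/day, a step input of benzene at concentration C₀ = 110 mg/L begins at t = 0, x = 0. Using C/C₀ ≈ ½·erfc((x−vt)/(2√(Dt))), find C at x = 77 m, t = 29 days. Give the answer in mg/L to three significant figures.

1.46 mg/L

For a continuous step input, C/C₀ ≈ ½·erfc((x−vt)/(2√(Dt))).
vt = 2.2 × 29 = 63.8 m and 2√(Dt) = 2√(0.61 × 29) = 8.412 m.
Argument (x−vt)/(2√(Dt)) = (77 − 63.8)/8.412 = 1.569; ½·erfc(1.569) = 0.01325.
C = 110 × 0.01325 = 1.46 mg/L.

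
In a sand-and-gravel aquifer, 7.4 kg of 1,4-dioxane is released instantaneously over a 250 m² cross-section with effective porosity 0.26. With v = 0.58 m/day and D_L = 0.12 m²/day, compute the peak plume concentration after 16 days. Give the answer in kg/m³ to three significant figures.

The peak of an instantaneous 1D plume sits at x = vt; there the Gaussian factor is 1 and C_max = M/(n_e·A·√(4πDt)), where n_e·A is the pore area the mass is dissolved in.
√(4πDt) = √(4π × 0.12 × 16) = 4.912 m, so C_max = 7.4/(0.26 × 250 × 4.912) = 0.0232 kg/m³.

0.0232 kg/m³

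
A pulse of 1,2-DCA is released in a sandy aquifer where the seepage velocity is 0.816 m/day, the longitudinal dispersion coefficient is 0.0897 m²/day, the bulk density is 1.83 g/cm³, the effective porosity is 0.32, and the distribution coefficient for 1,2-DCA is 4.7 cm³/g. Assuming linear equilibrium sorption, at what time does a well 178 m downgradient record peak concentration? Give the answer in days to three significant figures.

Retardation factor R = 1 + ρ_b·K_d/n = 1 + 1.83 × 4.7/0.32 = 27.88.
Sorption retards both mechanisms: v_R = v/R = 0.02927 m/day, D_R = D/R = 0.003217 m²/day.
Peak time from v_R²t² + 2D_R t − x² = 0: t = (√(D_R² + v_R²x²) − D_R)/v_R².
√(D_R² + v_R²x²) = √(0.003217² + 0.02927² × 178²) = 5.210; v_R² = 0.0008567.
t = (5.210 − 0.003217)/0.0008567 = 6080 days.

6080 days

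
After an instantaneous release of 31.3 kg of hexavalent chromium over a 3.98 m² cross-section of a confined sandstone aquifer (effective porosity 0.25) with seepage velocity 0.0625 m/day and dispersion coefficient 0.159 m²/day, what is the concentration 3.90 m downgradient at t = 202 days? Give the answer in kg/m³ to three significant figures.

0.866 kg/m³

For an instantaneous plane source, C(x,t) = M/(n_e·A·√(4πDt)) · exp(−(x−vt)²/(4Dt)), with n_e·A the pore (flow) area.
Plume center vt = 0.0625 × 202 = 12.625 m, so the well at 3.90 m is 8.725 m upgradient of the peak.
√(4πDt) = 20.09 m, giving peak height M/(n_e·A·√(4πDt)) = 31.3/(0.25 × 3.98 × 20.09) = 1.566 kg/m³.
(x−vt)²/(4Dt) = (-8.725)²/(4 × 0.159 × 202) = 0.5925; exp(−0.5925) = 0.5529.
C = 1.566 × 0.5529 = 0.866 kg/m³.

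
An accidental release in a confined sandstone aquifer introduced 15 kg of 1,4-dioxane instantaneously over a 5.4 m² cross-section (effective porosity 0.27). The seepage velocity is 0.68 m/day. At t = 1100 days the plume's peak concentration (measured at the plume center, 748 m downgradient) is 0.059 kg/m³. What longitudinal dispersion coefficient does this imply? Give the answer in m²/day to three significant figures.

At the plume center C_max = M/(n_e·A·√(4πDt)), so D = M²/(4πt·(n_e·A·C_max)²).
n_e·A·C_max = 0.27 × 5.4 × 0.059 = 0.08602 kg/m.
D = 15²/(4π × 1100 × 0.08602²) = 2.20 m²/day.

2.20 m²/day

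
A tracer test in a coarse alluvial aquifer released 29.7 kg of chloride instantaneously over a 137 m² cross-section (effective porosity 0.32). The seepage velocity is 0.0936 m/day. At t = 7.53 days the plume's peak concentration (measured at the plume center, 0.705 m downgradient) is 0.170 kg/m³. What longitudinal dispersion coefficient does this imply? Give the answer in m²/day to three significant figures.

At the plume center C_max = M/(n_e·A·√(4πDt)), so D = M²/(4πt·(n_e·A·C_max)²).
n_e·A·C_max = 0.32 × 137 × 0.170 = 7.453 kg/m.
D = 29.7²/(4π × 7.53 × 7.453²) = 0.168 m²/day.

0.168 m²/day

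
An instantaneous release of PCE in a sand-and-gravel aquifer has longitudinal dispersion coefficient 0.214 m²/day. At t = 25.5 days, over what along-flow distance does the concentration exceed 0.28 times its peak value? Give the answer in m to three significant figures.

10.5 m

The plume is Gaussian with σ = √(2Dt) = √(2 × 0.214 × 25.5) = 3.304 m.
C/C_peak = exp(−Δx²/(2σ²)) = 0.28 ⇒ Δx = σ·√(−2 ln 0.28) = 3.304 × 1.596 = 5.273 m.
Width = 2Δx = 10.5 m.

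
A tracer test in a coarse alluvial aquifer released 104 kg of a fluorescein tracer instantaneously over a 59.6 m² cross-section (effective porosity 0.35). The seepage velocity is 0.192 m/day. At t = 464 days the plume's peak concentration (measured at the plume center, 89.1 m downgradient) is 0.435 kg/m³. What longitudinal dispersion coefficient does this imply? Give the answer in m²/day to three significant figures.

At the plume center C_max = M/(n_e·A·√(4πDt)), so D = M²/(4πt·(n_e·A·C_max)²).
n_e·A·C_max = 0.35 × 59.6 × 0.435 = 9.074 kg/m.
D = 104²/(4π × 464 × 9.074²) = 0.0225 m²/day.

0.0225 m²/day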